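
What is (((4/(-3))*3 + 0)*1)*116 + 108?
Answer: -356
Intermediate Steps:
(((4/(-3))*3 + 0)*1)*116 + 108 = (((4*(-1/3))*3 + 0)*1)*116 + 108 = ((-4/3*3 + 0)*1)*116 + 108 = ((-4 + 0)*1)*116 + 108 = -4*1*116 + 108 = -4*116 + 108 = -464 + 108 = -356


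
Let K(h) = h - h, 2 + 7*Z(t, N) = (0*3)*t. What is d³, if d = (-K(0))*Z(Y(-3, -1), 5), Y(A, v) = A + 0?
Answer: 0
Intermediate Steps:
Y(A, v) = A
Z(t, N) = -2/7 (Z(t, N) = -2/7 + ((0*3)*t)/7 = -2/7 + (0*t)/7 = -2/7 + (⅐)*0 = -2/7 + 0 = -2/7)
K(h) = 0
d = 0 (d = -1*0*(-2/7) = 0*(-2/7) = 0)
d³ = 0³ = 0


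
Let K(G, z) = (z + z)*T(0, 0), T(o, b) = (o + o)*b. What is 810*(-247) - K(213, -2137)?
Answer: -200070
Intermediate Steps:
T(o, b) = 2*b*o (T(o, b) = (2*o)*b = 2*b*o)
K(G, z) = 0 (K(G, z) = (z + z)*(2*0*0) = (2*z)*0 = 0)
810*(-247) - K(213, -2137) = 810*(-247) - 1*0 = -200070 + 0 = -200070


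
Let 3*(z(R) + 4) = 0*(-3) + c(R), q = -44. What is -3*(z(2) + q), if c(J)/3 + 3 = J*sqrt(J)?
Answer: 153 - 6*sqrt(2) ≈ 144.51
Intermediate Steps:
c(J) = -9 + 3*J**(3/2) (c(J) = -9 + 3*(J*sqrt(J)) = -9 + 3*J**(3/2))
z(R) = -7 + R**(3/2) (z(R) = -4 + (0*(-3) + (-9 + 3*R**(3/2)))/3 = -4 + (0 + (-9 + 3*R**(3/2)))/3 = -4 + (-9 + 3*R**(3/2))/3 = -4 + (-3 + R**(3/2)) = -7 + R**(3/2))
-3*(z(2) + q) = -3*((-7 + 2**(3/2)) - 44) = -3*((-7 + 2*sqrt(2)) - 44) = -3*(-51 + 2*sqrt(2)) = 153 - 6*sqrt(2)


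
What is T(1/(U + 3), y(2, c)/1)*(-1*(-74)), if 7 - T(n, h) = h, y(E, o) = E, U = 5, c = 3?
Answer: 370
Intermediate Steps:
T(n, h) = 7 - h
T(1/(U + 3), y(2, c)/1)*(-1*(-74)) = (7 - 2/1)*(-1*(-74)) = (7 - 2)*74 = 5*74 = 370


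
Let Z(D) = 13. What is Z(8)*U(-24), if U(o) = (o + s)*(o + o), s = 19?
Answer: 3120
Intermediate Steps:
U(o) = 2*o*(19 + o) (U(o) = (o + 19)*(o + o) = (19 + o)*(2*o) = 2*o*(19 + o))
Z(8)*U(-24) = 13*(2*(-24)*(19 - 24)) = 13*(2*(-24)*(-5)) = 13*240 = 3120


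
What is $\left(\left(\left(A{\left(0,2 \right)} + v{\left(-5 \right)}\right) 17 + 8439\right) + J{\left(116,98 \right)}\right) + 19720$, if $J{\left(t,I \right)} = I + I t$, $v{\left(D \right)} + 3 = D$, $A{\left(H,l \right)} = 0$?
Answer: $39489$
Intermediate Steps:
$v{\left(D \right)} = -3 + D$
$\left(\left(\left(A{\left(0,2 \right)} + v{\left(-5 \right)}\right) 17 + 8439\right) + J{\left(116,98 \right)}\right) + 19720 = \left(\left(\left(0 - 8\right) 17 + 8439\right) + 98 \left(1 + 116\right)\right) + 19720 = \left(\left(\left(0 - 8\right) 17 + 8439\right) + 98 \cdot 117\right) + 19720 = \left(\left(\left(-8\right) 17 + 8439\right) + 11466\right) + 19720 = \left(\left(-136 + 8439\right) + 11466\right) + 19720 = \left(8303 + 11466\right) + 19720 = 19769 + 19720 = 39489$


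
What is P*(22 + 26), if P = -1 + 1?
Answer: 0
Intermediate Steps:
P = 0
P*(22 + 26) = 0*(22 + 26) = 0*48 = 0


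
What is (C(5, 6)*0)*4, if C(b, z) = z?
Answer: 0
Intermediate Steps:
(C(5, 6)*0)*4 = (6*0)*4 = 0*4 = 0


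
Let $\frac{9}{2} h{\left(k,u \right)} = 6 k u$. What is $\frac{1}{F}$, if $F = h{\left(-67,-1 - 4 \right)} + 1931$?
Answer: $\frac{3}{7133} \approx 0.00042058$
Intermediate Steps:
$h{\left(k,u \right)} = \frac{4 k u}{3}$ ($h{\left(k,u \right)} = \frac{2 \cdot 6 k u}{9} = \frac{4 k u}{3}$)
$F = \frac{7133}{3}$ ($F = \frac{4}{3} \left(-67\right) \left(-1 - 4\right) + 1931 = \frac{4}{3} \left(-67\right) \left(-5\right) + 1931 = \frac{1340}{3} + 1931 = \frac{7133}{3} \approx 2377.7$)
$\frac{1}{F} = \frac{1}{\frac{7133}{3}} = \frac{3}{7133}$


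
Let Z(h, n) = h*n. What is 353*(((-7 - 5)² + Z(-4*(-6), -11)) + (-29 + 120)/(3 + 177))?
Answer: -7592677/180 ≈ -42182.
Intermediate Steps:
353*(((-7 - 5)² + Z(-4*(-6), -11)) + (-29 + 120)/(3 + 177)) = 353*(((-7 - 5)² - 4*(-6)*(-11)) + (-29 + 120)/(3 + 177)) = 353*(((-12)² + 24*(-11)) + 91/180) = 353*((144 - 264) + 91*(1/180)) = 353*(-120 + 91/180) = 353*(-21509/180) = -7592677/180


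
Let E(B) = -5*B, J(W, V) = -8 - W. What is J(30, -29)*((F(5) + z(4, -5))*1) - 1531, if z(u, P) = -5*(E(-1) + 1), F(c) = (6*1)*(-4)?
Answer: 521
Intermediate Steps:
F(c) = -24 (F(c) = 6*(-4) = -24)
z(u, P) = -30 (z(u, P) = -5*(-5*(-1) + 1) = -5*(5 + 1) = -5*6 = -30)
J(30, -29)*((F(5) + z(4, -5))*1) - 1531 = (-8 - 1*30)*((-24 - 30)*1) - 1531 = (-8 - 30)*(-54*1) - 1531 = -38*(-54) - 1531 = 2052 - 1531 = 521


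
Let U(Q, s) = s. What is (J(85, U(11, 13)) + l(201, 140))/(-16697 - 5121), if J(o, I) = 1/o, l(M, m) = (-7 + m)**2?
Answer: -751783/927265 ≈ -0.81075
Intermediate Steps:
(J(85, U(11, 13)) + l(201, 140))/(-16697 - 5121) = (1/85 + (-7 + 140)**2)/(-16697 - 5121) = (1/85 + 133**2)/(-21818) = (1/85 + 17689)*(-1/21818) = (1503566/85)*(-1/21818) = -751783/927265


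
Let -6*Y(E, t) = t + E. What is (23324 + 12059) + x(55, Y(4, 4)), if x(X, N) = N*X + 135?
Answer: 106334/3 ≈ 35445.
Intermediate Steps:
Y(E, t) = -E/6 - t/6 (Y(E, t) = -(t + E)/6 = -(E + t)/6 = -E/6 - t/6)
x(X, N) = 135 + N*X
(23324 + 12059) + x(55, Y(4, 4)) = (23324 + 12059) + (135 + (-1/6*4 - 1/6*4)*55) = 35383 + (135 + (-2/3 - 2/3)*55) = 35383 + (135 - 4/3*55) = 35383 + (135 - 220/3) = 35383 + 185/3 = 106334/3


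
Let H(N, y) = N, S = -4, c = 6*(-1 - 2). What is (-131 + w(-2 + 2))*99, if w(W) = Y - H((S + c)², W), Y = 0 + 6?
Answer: -60291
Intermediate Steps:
c = -18 (c = 6*(-3) = -18)
Y = 6
w(W) = -478 (w(W) = 6 - (-4 - 18)² = 6 - 1*(-22)² = 6 - 1*484 = 6 - 484 = -478)
(-131 + w(-2 + 2))*99 = (-131 - 478)*99 = -609*99 = -60291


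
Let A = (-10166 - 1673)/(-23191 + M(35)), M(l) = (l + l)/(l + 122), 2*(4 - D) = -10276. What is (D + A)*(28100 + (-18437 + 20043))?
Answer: 185399640884174/1213639 ≈ 1.5276e+8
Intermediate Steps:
D = 5142 (D = 4 - 1/2*(-10276) = 4 + 5138 = 5142)
M(l) = 2*l/(122 + l) (M(l) = (2*l)/(122 + l) = 2*l/(122 + l))
A = 1858723/3640917 (A = (-10166 - 1673)/(-23191 + 2*35/(122 + 35)) = -11839/(-23191 + 2*35/157) = -11839/(-23191 + 2*35*(1/157)) = -11839/(-23191 + 70/157) = -11839/(-3640917/157) = -11839*(-157/3640917) = 1858723/3640917 ≈ 0.51051)
(D + A)*(28100 + (-18437 + 20043)) = (5142 + 1858723/3640917)*(28100 + (-18437 + 20043)) = 18723453937*(28100 + 1606)/3640917 = (18723453937/3640917)*29706 = 185399640884174/1213639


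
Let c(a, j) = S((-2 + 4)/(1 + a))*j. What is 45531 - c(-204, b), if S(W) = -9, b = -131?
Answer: 44352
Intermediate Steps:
c(a, j) = -9*j
45531 - c(-204, b) = 45531 - (-9)*(-131) = 45531 - 1*1179 = 45531 - 1179 = 44352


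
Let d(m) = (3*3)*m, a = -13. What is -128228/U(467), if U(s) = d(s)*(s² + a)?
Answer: -32057/229143357 ≈ -0.00013990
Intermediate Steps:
d(m) = 9*m
U(s) = 9*s*(-13 + s²) (U(s) = (9*s)*(s² - 13) = (9*s)*(-13 + s²) = 9*s*(-13 + s²))
-128228/U(467) = -128228*1/(4203*(-13 + 467²)) = -128228*1/(4203*(-13 + 218089)) = -128228/(9*467*218076) = -128228/916573428 = -128228*1/916573428 = -32057/229143357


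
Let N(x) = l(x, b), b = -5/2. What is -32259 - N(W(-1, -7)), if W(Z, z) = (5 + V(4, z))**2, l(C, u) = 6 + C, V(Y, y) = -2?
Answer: -32274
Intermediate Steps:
b = -5/2 (b = -5*1/2 = -5/2 ≈ -2.5000)
W(Z, z) = 9 (W(Z, z) = (5 - 2)**2 = 3**2 = 9)
N(x) = 6 + x
-32259 - N(W(-1, -7)) = -32259 - (6 + 9) = -32259 - 1*15 = -32259 - 15 = -32274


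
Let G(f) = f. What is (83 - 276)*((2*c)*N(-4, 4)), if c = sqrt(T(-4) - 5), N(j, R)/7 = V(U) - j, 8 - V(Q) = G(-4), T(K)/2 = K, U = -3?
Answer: -43232*I*sqrt(13) ≈ -1.5588e+5*I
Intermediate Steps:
T(K) = 2*K
V(Q) = 12 (V(Q) = 8 - 1*(-4) = 8 + 4 = 12)
N(j, R) = 84 - 7*j (N(j, R) = 7*(12 - j) = 84 - 7*j)
c = I*sqrt(13) (c = sqrt(2*(-4) - 5) = sqrt(-8 - 5) = sqrt(-13) = I*sqrt(13) ≈ 3.6056*I)
(83 - 276)*((2*c)*N(-4, 4)) = (83 - 276)*((2*(I*sqrt(13)))*(84 - 7*(-4))) = -193*2*I*sqrt(13)*(84 + 28) = -193*2*I*sqrt(13)*112 = -43232*I*sqrt(13)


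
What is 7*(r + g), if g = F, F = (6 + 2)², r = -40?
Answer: 168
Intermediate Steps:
F = 64 (F = 8² = 64)
g = 64
7*(r + g) = 7*(-40 + 64) = 7*24 = 168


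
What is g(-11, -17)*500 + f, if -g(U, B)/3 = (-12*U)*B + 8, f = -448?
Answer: 3353552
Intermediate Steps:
g(U, B) = -24 + 36*B*U (g(U, B) = -3*((-12*U)*B + 8) = -3*(-12*B*U + 8) = -3*(8 - 12*B*U) = -24 + 36*B*U)
g(-11, -17)*500 + f = (-24 + 36*(-17)*(-11))*500 - 448 = (-24 + 6732)*500 - 448 = 6708*500 - 448 = 3354000 - 448 = 3353552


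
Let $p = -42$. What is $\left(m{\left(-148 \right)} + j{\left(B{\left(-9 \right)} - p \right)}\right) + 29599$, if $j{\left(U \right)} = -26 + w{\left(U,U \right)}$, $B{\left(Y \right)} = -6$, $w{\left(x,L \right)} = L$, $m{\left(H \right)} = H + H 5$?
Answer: $28721$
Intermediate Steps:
$m{\left(H \right)} = 6 H$ ($m{\left(H \right)} = H + 5 H = 6 H$)
$j{\left(U \right)} = -26 + U$
$\left(m{\left(-148 \right)} + j{\left(B{\left(-9 \right)} - p \right)}\right) + 29599 = \left(6 \left(-148\right) - -10\right) + 29599 = \left(-888 + \left(-26 + \left(-6 + 42\right)\right)\right) + 29599 = \left(-888 + \left(-26 + 36\right)\right) + 29599 = \left(-888 + 10\right) + 29599 = -878 + 29599 = 28721$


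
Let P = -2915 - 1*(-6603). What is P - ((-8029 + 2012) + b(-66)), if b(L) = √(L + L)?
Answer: 9705 - 2*I*√33 ≈ 9705.0 - 11.489*I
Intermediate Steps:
P = 3688 (P = -2915 + 6603 = 3688)
b(L) = √2*√L (b(L) = √(2*L) = √2*√L)
P - ((-8029 + 2012) + b(-66)) = 3688 - ((-8029 + 2012) + √2*√(-66)) = 3688 - (-6017 + √2*(I*√66)) = 3688 - (-6017 + 2*I*√33) = 3688 + (6017 - 2*I*√33) = 9705 - 2*I*√33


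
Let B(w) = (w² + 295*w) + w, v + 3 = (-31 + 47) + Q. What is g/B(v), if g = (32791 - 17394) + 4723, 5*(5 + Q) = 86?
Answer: 125750/50589 ≈ 2.4857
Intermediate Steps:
Q = 61/5 (Q = -5 + (⅕)*86 = -5 + 86/5 = 61/5 ≈ 12.200)
v = 126/5 (v = -3 + ((-31 + 47) + 61/5) = -3 + (16 + 61/5) = -3 + 141/5 = 126/5 ≈ 25.200)
g = 20120 (g = 15397 + 4723 = 20120)
B(w) = w² + 296*w
g/B(v) = 20120/((126*(296 + 126/5)/5)) = 20120/(((126/5)*(1606/5))) = 20120/(202356/25) = 20120*(25/202356) = 125750/50589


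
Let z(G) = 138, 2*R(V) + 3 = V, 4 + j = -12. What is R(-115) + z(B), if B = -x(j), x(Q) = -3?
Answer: 79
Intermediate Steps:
j = -16 (j = -4 - 12 = -16)
R(V) = -3/2 + V/2
B = 3 (B = -1*(-3) = 3)
R(-115) + z(B) = (-3/2 + (½)*(-115)) + 138 = (-3/2 - 115/2) + 138 = -59 + 138 = 79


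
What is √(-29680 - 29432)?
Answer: 6*I*√1642 ≈ 243.13*I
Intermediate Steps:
√(-29680 - 29432) = √(-59112) = 6*I*√1642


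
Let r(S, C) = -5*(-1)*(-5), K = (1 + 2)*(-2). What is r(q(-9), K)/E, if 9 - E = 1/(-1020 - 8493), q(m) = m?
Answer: -237825/85618 ≈ -2.7777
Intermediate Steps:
K = -6 (K = 3*(-2) = -6)
r(S, C) = -25 (r(S, C) = 5*(-5) = -25)
E = 85618/9513 (E = 9 - 1/(-1020 - 8493) = 9 - 1/(-9513) = 9 - 1*(-1/9513) = 9 + 1/9513 = 85618/9513 ≈ 9.0001)
r(q(-9), K)/E = -25/85618/9513 = -25*9513/85618 = -237825/85618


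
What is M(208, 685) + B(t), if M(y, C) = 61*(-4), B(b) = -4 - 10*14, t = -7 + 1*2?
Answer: -388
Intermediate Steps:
t = -5 (t = -7 + 2 = -5)
B(b) = -144 (B(b) = -4 - 140 = -144)
M(y, C) = -244
M(208, 685) + B(t) = -244 - 144 = -388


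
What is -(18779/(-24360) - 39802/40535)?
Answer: 346156697/197486520 ≈ 1.7528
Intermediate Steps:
-(18779/(-24360) - 39802/40535) = -(18779*(-1/24360) - 39802*1/40535) = -(-18779/24360 - 39802/40535) = -1*(-346156697/197486520) = 346156697/197486520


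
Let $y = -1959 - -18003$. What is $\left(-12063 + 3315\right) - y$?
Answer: $-24792$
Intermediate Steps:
$y = 16044$ ($y = -1959 + 18003 = 16044$)
$\left(-12063 + 3315\right) - y = \left(-12063 + 3315\right) - 16044 = -8748 - 16044 = -24792$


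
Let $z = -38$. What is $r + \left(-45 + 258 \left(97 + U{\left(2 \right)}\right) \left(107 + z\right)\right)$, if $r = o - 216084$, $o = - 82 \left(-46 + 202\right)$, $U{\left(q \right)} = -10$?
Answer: $1319853$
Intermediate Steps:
$o = -12792$ ($o = \left(-82\right) 156 = -12792$)
$r = -228876$ ($r = -12792 - 216084 = -228876$)
$r + \left(-45 + 258 \left(97 + U{\left(2 \right)}\right) \left(107 + z\right)\right) = -228876 - \left(45 - 258 \left(97 - 10\right) \left(107 - 38\right)\right) = -228876 - \left(45 - 258 \cdot 87 \cdot 69\right) = -228876 + \left(-45 + 258 \cdot 6003\right) = -228876 + \left(-45 + 1548774\right) = -228876 + 1548729 = 1319853$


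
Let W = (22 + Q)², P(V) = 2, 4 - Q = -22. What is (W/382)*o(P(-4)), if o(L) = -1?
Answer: -1152/191 ≈ -6.0314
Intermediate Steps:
Q = 26 (Q = 4 - 1*(-22) = 4 + 22 = 26)
W = 2304 (W = (22 + 26)² = 48² = 2304)
(W/382)*o(P(-4)) = (2304/382)*(-1) = (2304*(1/382))*(-1) = (1152/191)*(-1) = -1152/191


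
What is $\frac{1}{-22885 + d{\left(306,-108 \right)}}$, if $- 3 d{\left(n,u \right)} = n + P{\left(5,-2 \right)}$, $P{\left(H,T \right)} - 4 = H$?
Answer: $- \frac{1}{22990} \approx -4.3497 \cdot 10^{-5}$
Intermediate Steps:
$P{\left(H,T \right)} = 4 + H$
$d{\left(n,u \right)} = -3 - \frac{n}{3}$ ($d{\left(n,u \right)} = - \frac{n + \left(4 + 5\right)}{3} = - \frac{n + 9}{3} = - \frac{9 + n}{3} = -3 - \frac{n}{3}$)
$\frac{1}{-22885 + d{\left(306,-108 \right)}} = \frac{1}{-22885 - 105} = \frac{1}{-22990} = - \frac{1}{22990}$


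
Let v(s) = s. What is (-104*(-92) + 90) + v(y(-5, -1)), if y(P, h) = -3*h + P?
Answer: 9656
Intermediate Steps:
y(P, h) = P - 3*h
(-104*(-92) + 90) + v(y(-5, -1)) = (-104*(-92) + 90) + (-5 - 3*(-1)) = (9568 + 90) + (-5 + 3) = 9658 - 2 = 9656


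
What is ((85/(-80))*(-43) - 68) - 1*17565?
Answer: -281397/16 ≈ -17587.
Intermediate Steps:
((85/(-80))*(-43) - 68) - 1*17565 = ((85*(-1/80))*(-43) - 68) - 17565 = (-17/16*(-43) - 68) - 17565 = (731/16 - 68) - 17565 = -357/16 - 17565 = -281397/16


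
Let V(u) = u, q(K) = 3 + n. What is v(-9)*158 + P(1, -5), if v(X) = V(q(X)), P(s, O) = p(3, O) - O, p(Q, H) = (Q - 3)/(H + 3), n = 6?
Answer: 1427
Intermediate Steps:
p(Q, H) = (-3 + Q)/(3 + H)
P(s, O) = -O (P(s, O) = (-3 + 3)/(3 + O) - O = 0/(3 + O) - O = 0 - O = -O)
q(K) = 9 (q(K) = 3 + 6 = 9)
v(X) = 9
v(-9)*158 + P(1, -5) = 9*158 - 1*(-5) = 1422 + 5 = 1427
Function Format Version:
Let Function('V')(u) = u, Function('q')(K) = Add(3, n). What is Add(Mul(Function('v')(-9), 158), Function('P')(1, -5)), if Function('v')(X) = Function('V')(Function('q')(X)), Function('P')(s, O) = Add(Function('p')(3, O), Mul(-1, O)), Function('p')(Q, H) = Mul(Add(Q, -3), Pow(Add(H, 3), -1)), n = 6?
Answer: 1427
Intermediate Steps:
Function('p')(Q, H) = Mul(Pow(Add(3, H), -1), Add(-3, Q)) (Function('p')(Q, H) = Mul(Add(-3, Q), Pow(Add(3, H), -1)) = Mul(Pow(Add(3, H), -1), Add(-3, Q)))
Function('P')(s, O) = Mul(-1, O) (Function('P')(s, O) = Add(Mul(Pow(Add(3, O), -1), Add(-3, 3)), Mul(-1, O)) = Add(Mul(Pow(Add(3, O), -1), 0), Mul(-1, O)) = Add(0, Mul(-1, O)) = Mul(-1, O))
Function('q')(K) = 9 (Function('q')(K) = Add(3, 6) = 9)
Function('v')(X) = 9
Add(Mul(Function('v')(-9), 158), Function('P')(1, -5)) = Add(Mul(9, 158), Mul(-1, -5)) = Add(1422, 5) = 1427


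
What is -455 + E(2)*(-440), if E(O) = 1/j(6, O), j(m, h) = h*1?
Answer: -675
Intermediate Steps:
j(m, h) = h
E(O) = 1/O
-455 + E(2)*(-440) = -455 - 440/2 = -455 + (½)*(-440) = -455 - 220 = -675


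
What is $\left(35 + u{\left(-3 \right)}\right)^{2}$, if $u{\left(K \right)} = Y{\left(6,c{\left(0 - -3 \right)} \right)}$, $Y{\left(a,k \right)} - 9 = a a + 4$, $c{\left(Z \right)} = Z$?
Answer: $7056$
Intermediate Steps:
$Y{\left(a,k \right)} = 13 + a^{2}$ ($Y{\left(a,k \right)} = 9 + \left(a a + 4\right) = 9 + \left(a^{2} + 4\right) = 9 + \left(4 + a^{2}\right) = 13 + a^{2}$)
$u{\left(K \right)} = 49$ ($u{\left(K \right)} = 13 + 6^{2} = 13 + 36 = 49$)
$\left(35 + u{\left(-3 \right)}\right)^{2} = \left(35 + 49\right)^{2} = 84^{2} = 7056$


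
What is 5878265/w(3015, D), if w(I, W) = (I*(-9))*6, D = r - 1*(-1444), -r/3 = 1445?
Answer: -1175653/32562 ≈ -36.105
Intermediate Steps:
r = -4335 (r = -3*1445 = -4335)
D = -2891 (D = -4335 - 1*(-1444) = -4335 + 1444 = -2891)
w(I, W) = -54*I (w(I, W) = -9*I*6 = -54*I)
5878265/w(3015, D) = 5878265/((-54*3015)) = 5878265/(-162810) = 5878265*(-1/162810) = -1175653/32562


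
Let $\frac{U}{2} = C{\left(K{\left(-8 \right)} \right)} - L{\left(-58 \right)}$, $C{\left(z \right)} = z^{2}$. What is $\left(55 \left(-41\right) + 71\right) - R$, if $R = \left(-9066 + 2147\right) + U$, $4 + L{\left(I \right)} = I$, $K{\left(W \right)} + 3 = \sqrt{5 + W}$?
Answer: $4599 + 12 i \sqrt{3} \approx 4599.0 + 20.785 i$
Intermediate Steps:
$K{\left(W \right)} = -3 + \sqrt{5 + W}$
$L{\left(I \right)} = -4 + I$
$U = 124 + 2 \left(-3 + i \sqrt{3}\right)^{2}$ ($U = 2 \left(\left(-3 + \sqrt{5 - 8}\right)^{2} - \left(-4 - 58\right)\right) = 2 \left(\left(-3 + \sqrt{-3}\right)^{2} - -62\right) = 2 \left(\left(-3 + i \sqrt{3}\right)^{2} + 62\right) = 2 \left(62 + \left(-3 + i \sqrt{3}\right)^{2}\right) = 124 + 2 \left(-3 + i \sqrt{3}\right)^{2} \approx 136.0 - 20.785 i$)
$R = -6783 - 12 i \sqrt{3}$ ($R = \left(-9066 + 2147\right) + \left(136 - 12 i \sqrt{3}\right) = -6919 + \left(136 - 12 i \sqrt{3}\right) = -6783 - 12 i \sqrt{3} \approx -6783.0 - 20.785 i$)
$\left(55 \left(-41\right) + 71\right) - R = \left(55 \left(-41\right) + 71\right) - \left(-6783 - 12 i \sqrt{3}\right) = \left(-2255 + 71\right) + \left(6783 + 12 i \sqrt{3}\right) = -2184 + \left(6783 + 12 i \sqrt{3}\right) = 4599 + 12 i \sqrt{3}$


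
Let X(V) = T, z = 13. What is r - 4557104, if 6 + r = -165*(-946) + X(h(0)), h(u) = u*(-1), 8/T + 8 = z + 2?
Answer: -30807132/7 ≈ -4.4010e+6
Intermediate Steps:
T = 8/7 (T = 8/(-8 + (13 + 2)) = 8/(-8 + 15) = 8/7 ≈ 1.1429)
h(u) = -u
X(V) = 8/7
r = 1092596/7 (r = -6 + (-165*(-946) + 8/7) = -6 + (156090 + 8/7) = -6 + 1092638/7 = 1092596/7 ≈ 1.5609e+5)
r - 4557104 = 1092596/7 - 4557104 = -30807132/7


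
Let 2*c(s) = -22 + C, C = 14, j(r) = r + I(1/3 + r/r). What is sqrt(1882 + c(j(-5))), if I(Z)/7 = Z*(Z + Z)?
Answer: sqrt(1878) ≈ 43.336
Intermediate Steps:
I(Z) = 14*Z**2 (I(Z) = 7*(Z*(Z + Z)) = 7*(Z*(2*Z)) = 7*(2*Z**2) = 14*Z**2)
j(r) = 224/9 + r (j(r) = r + 14*(1/3 + r/r)**2 = r + 14*(1*(1/3) + 1)**2 = r + 14*(1/3 + 1)**2 = r + 14*(4/3)**2 = r + 14*(16/9) = r + 224/9 = 224/9 + r)
c(s) = -4 (c(s) = (-22 + 14)/2 = (1/2)*(-8) = -4)
sqrt(1882 + c(j(-5))) = sqrt(1882 - 4) = sqrt(1878)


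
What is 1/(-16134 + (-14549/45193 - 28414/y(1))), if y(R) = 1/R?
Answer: -45193/2013272313 ≈ -2.2448e-5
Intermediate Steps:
1/(-16134 + (-14549/45193 - 28414/y(1))) = 1/(-16134 + (-14549/45193 - 28414/(1/1))) = 1/(-16134 + (-14549*1/45193 - 28414/1)) = 1/(-16134 + (-14549/45193 - 28414*1)) = 1/(-16134 + (-14549/45193 - 28414)) = 1/(-16134 - 1284128451/45193) = 1/(-2013272313/45193) = -45193/2013272313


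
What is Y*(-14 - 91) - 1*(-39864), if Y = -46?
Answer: 44694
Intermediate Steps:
Y*(-14 - 91) - 1*(-39864) = -46*(-14 - 91) - 1*(-39864) = -46*(-105) + 39864 = 4830 + 39864 = 44694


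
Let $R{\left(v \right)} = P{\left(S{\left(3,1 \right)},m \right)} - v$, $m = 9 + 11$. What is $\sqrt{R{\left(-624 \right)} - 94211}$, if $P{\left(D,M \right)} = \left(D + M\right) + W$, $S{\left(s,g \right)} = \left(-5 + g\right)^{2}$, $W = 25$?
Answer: $i \sqrt{93526} \approx 305.82 i$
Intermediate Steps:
$m = 20$
$P{\left(D,M \right)} = 25 + D + M$ ($P{\left(D,M \right)} = \left(D + M\right) + 25 = 25 + D + M$)
$R{\left(v \right)} = 61 - v$ ($R{\left(v \right)} = \left(25 + \left(-5 + 1\right)^{2} + 20\right) - v = \left(25 + \left(-4\right)^{2} + 20\right) - v = \left(25 + 16 + 20\right) - v = 61 - v$)
$\sqrt{R{\left(-624 \right)} - 94211} = \sqrt{\left(61 - -624\right) - 94211} = \sqrt{\left(61 + 624\right) - 94211} = \sqrt{685 - 94211} = \sqrt{-93526} = i \sqrt{93526}$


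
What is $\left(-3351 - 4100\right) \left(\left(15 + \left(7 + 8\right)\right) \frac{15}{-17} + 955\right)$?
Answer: $- \frac{117614035}{17} \approx -6.9185 \cdot 10^{6}$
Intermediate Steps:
$\left(-3351 - 4100\right) \left(\left(15 + \left(7 + 8\right)\right) \frac{15}{-17} + 955\right) = - 7451 \left(\left(15 + 15\right) 15 \left(- \frac{1}{17}\right) + 955\right) = - 7451 \left(30 \left(- \frac{15}{17}\right) + 955\right) = - 7451 \left(- \frac{450}{17} + 955\right) = \left(-7451\right) \frac{15785}{17} = - \frac{117614035}{17}$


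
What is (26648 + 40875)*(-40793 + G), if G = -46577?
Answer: -5899484510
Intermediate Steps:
(26648 + 40875)*(-40793 + G) = (26648 + 40875)*(-40793 - 46577) = 67523*(-87370) = -5899484510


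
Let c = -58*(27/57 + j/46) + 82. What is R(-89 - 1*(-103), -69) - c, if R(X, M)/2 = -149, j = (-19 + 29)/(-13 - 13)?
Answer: -2005457/5681 ≈ -353.01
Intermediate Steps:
j = -5/13 (j = 10/(-26) = 10*(-1/26) = -5/13 ≈ -0.38462)
R(X, M) = -298 (R(X, M) = 2*(-149) = -298)
c = 312519/5681 (c = -58*(27/57 - 5/13/46) + 82 = -58*(27*(1/57) - 5/13*1/46) + 82 = -58*(9/19 - 5/598) + 82 = -58*5287/11362 + 82 = -153323/5681 + 82 = 312519/5681 ≈ 55.011)
R(-89 - 1*(-103), -69) - c = -298 - 1*312519/5681 = -298 - 312519/5681 = -2005457/5681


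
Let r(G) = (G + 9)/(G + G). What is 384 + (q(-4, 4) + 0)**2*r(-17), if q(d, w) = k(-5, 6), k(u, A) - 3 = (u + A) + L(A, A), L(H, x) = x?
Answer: 6928/17 ≈ 407.53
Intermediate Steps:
r(G) = (9 + G)/(2*G) (r(G) = (9 + G)/((2*G)) = (9 + G)*(1/(2*G)) = (9 + G)/(2*G))
k(u, A) = 3 + u + 2*A (k(u, A) = 3 + ((u + A) + A) = 3 + ((A + u) + A) = 3 + (u + 2*A) = 3 + u + 2*A)
q(d, w) = 10 (q(d, w) = 3 - 5 + 2*6 = 3 - 5 + 12 = 10)
384 + (q(-4, 4) + 0)**2*r(-17) = 384 + (10 + 0)**2*((1/2)*(9 - 17)/(-17)) = 384 + 10**2*((1/2)*(-1/17)*(-8)) = 384 + 100*(4/17) = 384 + 400/17 = 6928/17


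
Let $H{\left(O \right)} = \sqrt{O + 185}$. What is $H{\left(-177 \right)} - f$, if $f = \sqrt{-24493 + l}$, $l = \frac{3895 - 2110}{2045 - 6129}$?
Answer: $2 \sqrt{2} - \frac{7 i \sqrt{2084323513}}{2042} \approx 2.8284 - 156.5 i$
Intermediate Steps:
$H{\left(O \right)} = \sqrt{185 + O}$
$l = - \frac{1785}{4084}$ ($l = \frac{3895 - 2110}{-4084} = 1785 \left(- \frac{1}{4084}\right) = - \frac{1785}{4084} \approx -0.43707$)
$f = \frac{7 i \sqrt{2084323513}}{2042}$ ($f = \sqrt{-24493 - \frac{1785}{4084}} = \sqrt{- \frac{100031197}{4084}} = \frac{7 i \sqrt{2084323513}}{2042} \approx 156.5 i$)
$H{\left(-177 \right)} - f = \sqrt{185 - 177} - \frac{7 i \sqrt{2084323513}}{2042} = \sqrt{8} - \frac{7 i \sqrt{2084323513}}{2042} = 2 \sqrt{2} - \frac{7 i \sqrt{2084323513}}{2042}$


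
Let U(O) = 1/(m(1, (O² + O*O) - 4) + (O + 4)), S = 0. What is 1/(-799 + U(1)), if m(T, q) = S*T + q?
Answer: -3/2396 ≈ -0.0012521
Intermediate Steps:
m(T, q) = q (m(T, q) = 0*T + q = 0 + q = q)
U(O) = 1/(O + 2*O²) (U(O) = 1/(((O² + O*O) - 4) + (O + 4)) = 1/(((O² + O²) - 4) + (4 + O)) = 1/((2*O² - 4) + (4 + O)) = 1/((-4 + 2*O²) + (4 + O)) = 1/(O + 2*O²))
1/(-799 + U(1)) = 1/(-799 + 1/(1*(1 + 2*1))) = 1/(-799 + 1/(1 + 2)) = 1/(-799 + 1/3) = 1/(-799 + 1*(⅓)) = 1/(-799 + ⅓) = 1/(-2396/3) = -3/2396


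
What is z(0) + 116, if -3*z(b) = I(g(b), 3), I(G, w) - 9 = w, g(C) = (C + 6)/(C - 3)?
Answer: 112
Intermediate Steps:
g(C) = (6 + C)/(-3 + C)
I(G, w) = 9 + w
z(b) = -4 (z(b) = -(9 + 3)/3 = -⅓*12 = -4)
z(0) + 116 = -4 + 116 = 112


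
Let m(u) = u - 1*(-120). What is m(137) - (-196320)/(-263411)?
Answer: 67500307/263411 ≈ 256.25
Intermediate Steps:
m(u) = 120 + u (m(u) = u + 120 = 120 + u)
m(137) - (-196320)/(-263411) = (120 + 137) - (-196320)/(-263411) = 257 - (-196320)*(-1)/263411 = 257 - 1*196320/263411 = 257 - 196320/263411 = 67500307/263411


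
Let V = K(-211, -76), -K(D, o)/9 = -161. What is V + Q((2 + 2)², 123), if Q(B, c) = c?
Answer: 1572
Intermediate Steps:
K(D, o) = 1449 (K(D, o) = -9*(-161) = 1449)
V = 1449
V + Q((2 + 2)², 123) = 1449 + 123 = 1572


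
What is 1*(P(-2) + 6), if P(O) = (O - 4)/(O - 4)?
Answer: 7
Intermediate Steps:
P(O) = 1 (P(O) = (-4 + O)/(-4 + O) = 1)
1*(P(-2) + 6) = 1*(1 + 6) = 1*7 = 7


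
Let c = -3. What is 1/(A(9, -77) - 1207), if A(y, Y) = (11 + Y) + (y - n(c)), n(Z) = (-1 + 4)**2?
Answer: -1/1273 ≈ -0.00078555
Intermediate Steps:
n(Z) = 9 (n(Z) = 3**2 = 9)
A(y, Y) = 2 + Y + y (A(y, Y) = (11 + Y) + (y - 1*9) = (11 + Y) + (y - 9) = (11 + Y) + (-9 + y) = 2 + Y + y)
1/(A(9, -77) - 1207) = 1/((2 - 77 + 9) - 1207) = 1/(-66 - 1207) = 1/(-1273) = -1/1273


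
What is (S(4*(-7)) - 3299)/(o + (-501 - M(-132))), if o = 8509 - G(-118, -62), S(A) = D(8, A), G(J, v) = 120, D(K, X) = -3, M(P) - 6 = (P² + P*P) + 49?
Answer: 3302/27015 ≈ 0.12223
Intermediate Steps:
M(P) = 55 + 2*P² (M(P) = 6 + ((P² + P*P) + 49) = 6 + ((P² + P²) + 49) = 6 + (2*P² + 49) = 6 + (49 + 2*P²) = 55 + 2*P²)
S(A) = -3
o = 8389 (o = 8509 - 1*120 = 8509 - 120 = 8389)
(S(4*(-7)) - 3299)/(o + (-501 - M(-132))) = (-3 - 3299)/(8389 + (-501 - (55 + 2*(-132)²))) = -3302/(8389 + (-501 - (55 + 2*17424))) = -3302/(8389 + (-501 - (55 + 34848))) = -3302/(8389 + (-501 - 1*34903)) = -3302/(8389 + (-501 - 34903)) = -3302/(8389 - 35404) = -3302/(-27015) = -3302*(-1/27015) = 3302/27015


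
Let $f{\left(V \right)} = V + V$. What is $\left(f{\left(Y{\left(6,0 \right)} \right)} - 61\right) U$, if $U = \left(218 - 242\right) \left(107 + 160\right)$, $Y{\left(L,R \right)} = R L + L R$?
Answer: $390888$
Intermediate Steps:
$Y{\left(L,R \right)} = 2 L R$ ($Y{\left(L,R \right)} = L R + L R = 2 L R$)
$f{\left(V \right)} = 2 V$
$U = -6408$ ($U = \left(-24\right) 267 = -6408$)
$\left(f{\left(Y{\left(6,0 \right)} \right)} - 61\right) U = \left(2 \cdot 2 \cdot 6 \cdot 0 - 61\right) \left(-6408\right) = \left(2 \cdot 0 - 61\right) \left(-6408\right) = \left(0 - 61\right) \left(-6408\right) = \left(-61\right) \left(-6408\right) = 390888$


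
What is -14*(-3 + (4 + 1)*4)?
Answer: -238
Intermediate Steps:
-14*(-3 + (4 + 1)*4) = -14*(-3 + 5*4) = -14*(-3 + 20) = -14*17 = -238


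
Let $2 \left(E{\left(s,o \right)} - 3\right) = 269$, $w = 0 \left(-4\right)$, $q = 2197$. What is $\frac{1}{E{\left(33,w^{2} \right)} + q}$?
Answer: $\frac{2}{4669} \approx 0.00042836$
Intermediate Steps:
$w = 0$
$E{\left(s,o \right)} = \frac{275}{2}$ ($E{\left(s,o \right)} = 3 + \frac{1}{2} \cdot 269 = 3 + \frac{269}{2} = \frac{275}{2}$)
$\frac{1}{E{\left(33,w^{2} \right)} + q} = \frac{1}{\frac{275}{2} + 2197} = \frac{1}{\frac{4669}{2}} = \frac{2}{4669}$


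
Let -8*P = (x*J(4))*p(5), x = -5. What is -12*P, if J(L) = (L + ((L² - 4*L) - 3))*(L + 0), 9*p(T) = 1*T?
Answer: -50/3 ≈ -16.667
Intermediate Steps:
p(T) = T/9 (p(T) = (1*T)/9 = T/9)
J(L) = L*(-3 + L² - 3*L) (J(L) = (L + (-3 + L² - 4*L))*L = (-3 + L² - 3*L)*L = L*(-3 + L² - 3*L))
P = 25/18 (P = -(-20*(-3 + 4² - 3*4))*(⅑)*5/8 = -(-20*(-3 + 16 - 12))*5/(8*9) = -(-20)*5/(8*9) = -(-5*4)*5/(8*9) = -(-5)*5/(2*9) = -⅛*(-100/9) = 25/18 ≈ 1.3889)
-12*P = -12*25/18 = -50/3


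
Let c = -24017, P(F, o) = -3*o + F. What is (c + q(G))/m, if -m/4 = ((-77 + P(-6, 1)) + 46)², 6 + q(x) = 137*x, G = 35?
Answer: 4807/1600 ≈ 3.0044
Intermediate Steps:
q(x) = -6 + 137*x
P(F, o) = F - 3*o
m = -6400 (m = -4*((-77 + (-6 - 3*1)) + 46)² = -4*((-77 + (-6 - 3)) + 46)² = -4*((-77 - 9) + 46)² = -4*(-86 + 46)² = -4*(-40)² = -4*1600 = -6400)
(c + q(G))/m = (-24017 + (-6 + 137*35))/(-6400) = (-24017 + (-6 + 4795))*(-1/6400) = (-24017 + 4789)*(-1/6400) = -19228*(-1/6400) = 4807/1600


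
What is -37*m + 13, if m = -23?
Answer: 864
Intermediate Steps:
-37*m + 13 = -37*(-23) + 13 = 851 + 13 = 864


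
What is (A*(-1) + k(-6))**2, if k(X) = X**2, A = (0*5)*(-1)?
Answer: 1296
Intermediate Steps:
A = 0 (A = 0*(-1) = 0)
(A*(-1) + k(-6))**2 = (0*(-1) + (-6)**2)**2 = (0 + 36)**2 = 36**2 = 1296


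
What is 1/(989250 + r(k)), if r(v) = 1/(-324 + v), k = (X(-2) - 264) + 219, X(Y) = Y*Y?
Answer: 365/361076249 ≈ 1.0109e-6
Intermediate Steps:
X(Y) = Y**2
k = -41 (k = ((-2)**2 - 264) + 219 = (4 - 264) + 219 = -260 + 219 = -41)
1/(989250 + r(k)) = 1/(989250 + 1/(-324 - 41)) = 1/(989250 + 1/(-365)) = 1/(989250 - 1/365) = 1/(361076249/365) = 365/361076249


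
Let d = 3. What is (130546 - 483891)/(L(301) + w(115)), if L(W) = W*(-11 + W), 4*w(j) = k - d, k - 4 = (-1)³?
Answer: -70669/17458 ≈ -4.0479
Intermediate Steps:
k = 3 (k = 4 + (-1)³ = 4 - 1 = 3)
w(j) = 0 (w(j) = (3 - 1*3)/4 = (3 - 3)/4 = (¼)*0 = 0)
(130546 - 483891)/(L(301) + w(115)) = (130546 - 483891)/(301*(-11 + 301) + 0) = -353345/(301*290 + 0) = -353345/(87290 + 0) = -353345/87290 = -353345*1/87290 = -70669/17458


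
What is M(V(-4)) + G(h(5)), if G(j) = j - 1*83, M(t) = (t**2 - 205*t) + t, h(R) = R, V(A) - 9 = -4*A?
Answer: -4553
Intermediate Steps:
V(A) = 9 - 4*A
M(t) = t**2 - 204*t
G(j) = -83 + j (G(j) = j - 83 = -83 + j)
M(V(-4)) + G(h(5)) = (9 - 4*(-4))*(-204 + (9 - 4*(-4))) + (-83 + 5) = (9 + 16)*(-204 + (9 + 16)) - 78 = 25*(-204 + 25) - 78 = 25*(-179) - 78 = -4475 - 78 = -4553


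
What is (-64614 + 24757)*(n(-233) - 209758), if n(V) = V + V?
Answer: 8378897968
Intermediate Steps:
n(V) = 2*V
(-64614 + 24757)*(n(-233) - 209758) = (-64614 + 24757)*(2*(-233) - 209758) = -39857*(-466 - 209758) = -39857*(-210224) = 8378897968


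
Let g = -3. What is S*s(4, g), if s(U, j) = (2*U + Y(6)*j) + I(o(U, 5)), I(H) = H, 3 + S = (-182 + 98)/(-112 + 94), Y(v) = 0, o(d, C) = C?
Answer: 65/3 ≈ 21.667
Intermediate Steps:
S = 5/3 (S = -3 + (-182 + 98)/(-112 + 94) = -3 - 84/(-18) = -3 - 84*(-1/18) = -3 + 14/3 = 5/3 ≈ 1.6667)
s(U, j) = 5 + 2*U (s(U, j) = (2*U + 0*j) + 5 = (2*U + 0) + 5 = 2*U + 5 = 5 + 2*U)
S*s(4, g) = 5*(5 + 2*4)/3 = 5*(5 + 8)/3 = (5/3)*13 = 65/3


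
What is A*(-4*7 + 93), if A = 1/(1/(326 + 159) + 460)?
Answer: 31525/223101 ≈ 0.14130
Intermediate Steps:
A = 485/223101 (A = 1/(1/485 + 460) = 1/(223101/485) = 485/223101 ≈ 0.0021739)
A*(-4*7 + 93) = 485*(-4*7 + 93)/223101 = 485*(-28 + 93)/223101 = (485/223101)*65 = 31525/223101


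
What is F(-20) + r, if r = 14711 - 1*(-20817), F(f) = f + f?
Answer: 35488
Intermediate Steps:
F(f) = 2*f
r = 35528 (r = 14711 + 20817 = 35528)
F(-20) + r = 2*(-20) + 35528 = -40 + 35528 = 35488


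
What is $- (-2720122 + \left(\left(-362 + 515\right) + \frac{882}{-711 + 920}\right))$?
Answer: $\frac{568472639}{209} \approx 2.72 \cdot 10^{6}$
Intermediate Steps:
$- (-2720122 + \left(\left(-362 + 515\right) + \frac{882}{-711 + 920}\right)) = - (-2720122 + \left(153 + \frac{882}{209}\right)) = - (-2720122 + \frac{32859}{209}) = \left(-1\right) \left(- \frac{568472639}{209}\right) = \frac{568472639}{209}$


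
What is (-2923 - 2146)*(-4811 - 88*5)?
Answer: 26617319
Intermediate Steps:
(-2923 - 2146)*(-4811 - 88*5) = -5069*(-4811 - 440) = -5069*(-5251) = 26617319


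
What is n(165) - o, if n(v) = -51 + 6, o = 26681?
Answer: -26726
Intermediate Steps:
n(v) = -45
n(165) - o = -45 - 1*26681 = -45 - 26681 = -26726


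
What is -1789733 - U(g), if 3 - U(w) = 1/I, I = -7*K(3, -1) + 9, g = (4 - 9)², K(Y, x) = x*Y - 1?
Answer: -66220231/37 ≈ -1.7897e+6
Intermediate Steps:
K(Y, x) = -1 + Y*x (K(Y, x) = Y*x - 1 = -1 + Y*x)
g = 25 (g = (-5)² = 25)
I = 37 (I = -7*(-1 + 3*(-1)) + 9 = -7*(-1 - 3) + 9 = -7*(-4) + 9 = 28 + 9 = 37)
U(w) = 110/37 (U(w) = 3 - 1/37 = 110/37)
-1789733 - U(g) = -1789733 - 1*110/37 = -1789733 - 110/37 = -66220231/37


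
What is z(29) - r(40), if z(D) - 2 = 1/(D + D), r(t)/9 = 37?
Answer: -19197/58 ≈ -330.98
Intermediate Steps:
r(t) = 333 (r(t) = 9*37 = 333)
z(D) = 2 + 1/(2*D) (z(D) = 2 + 1/(D + D) = 2 + 1/(2*D))
z(29) - r(40) = (2 + (1/2)/29) - 1*333 = (2 + (1/2)*(1/29)) - 333 = (2 + 1/58) - 333 = 117/58 - 333 = -19197/58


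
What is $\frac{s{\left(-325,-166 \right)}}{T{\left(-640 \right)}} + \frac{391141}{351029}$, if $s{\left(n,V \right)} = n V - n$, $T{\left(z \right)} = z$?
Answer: $- \frac{3760353747}{44931712} \approx -83.69$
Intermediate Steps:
$s{\left(n,V \right)} = - n + V n$ ($s{\left(n,V \right)} = V n - n = - n + V n$)
$\frac{s{\left(-325,-166 \right)}}{T{\left(-640 \right)}} + \frac{391141}{351029} = \frac{\left(-325\right) \left(-1 - 166\right)}{-640} + \frac{391141}{351029} = \left(-325\right) \left(-167\right) \left(- \frac{1}{640}\right) + 391141 \cdot \frac{1}{351029} = 54275 \left(- \frac{1}{640}\right) + \frac{391141}{351029} = - \frac{10855}{128} + \frac{391141}{351029} = - \frac{3760353747}{44931712}$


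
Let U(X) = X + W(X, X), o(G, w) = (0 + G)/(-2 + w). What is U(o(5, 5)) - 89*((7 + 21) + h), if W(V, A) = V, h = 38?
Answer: -17612/3 ≈ -5870.7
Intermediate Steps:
o(G, w) = G/(-2 + w)
U(X) = 2*X (U(X) = X + X = 2*X)
U(o(5, 5)) - 89*((7 + 21) + h) = 2*(5/(-2 + 5)) - 89*((7 + 21) + 38) = 2*(5/3) - 89*(28 + 38) = 2*(5*(⅓)) - 89*66 = 2*(5/3) - 5874 = 10/3 - 5874 = -17612/3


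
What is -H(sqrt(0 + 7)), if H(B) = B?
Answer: -sqrt(7) ≈ -2.6458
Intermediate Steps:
-H(sqrt(0 + 7)) = -sqrt(0 + 7) = -sqrt(7)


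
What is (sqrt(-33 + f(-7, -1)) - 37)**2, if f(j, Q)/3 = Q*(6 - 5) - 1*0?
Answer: 1333 - 444*I ≈ 1333.0 - 444.0*I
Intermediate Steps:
f(j, Q) = 3*Q (f(j, Q) = 3*(Q*(6 - 5) - 1*0) = 3*(Q*1 + 0) = 3*(Q + 0) = 3*Q)
(sqrt(-33 + f(-7, -1)) - 37)**2 = (sqrt(-33 + 3*(-1)) - 37)**2 = (sqrt(-33 - 3) - 37)**2 = (sqrt(-36) - 37)**2 = (6*I - 37)**2 = (-37 + 6*I)**2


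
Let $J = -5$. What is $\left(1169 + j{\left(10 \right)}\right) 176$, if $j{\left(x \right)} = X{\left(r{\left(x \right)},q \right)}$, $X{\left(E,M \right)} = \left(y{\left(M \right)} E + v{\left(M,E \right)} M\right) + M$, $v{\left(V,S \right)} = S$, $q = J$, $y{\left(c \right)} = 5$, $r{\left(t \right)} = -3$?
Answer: $204864$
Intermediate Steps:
$q = -5$
$X{\left(E,M \right)} = M + 5 E + E M$ ($X{\left(E,M \right)} = \left(5 E + E M\right) + M = M + 5 E + E M$)
$j{\left(x \right)} = -5$ ($j{\left(x \right)} = -5 + 5 \left(-3\right) - -15 = -5 - 15 + 15 = -5$)
$\left(1169 + j{\left(10 \right)}\right) 176 = \left(1169 - 5\right) 176 = 1164 \cdot 176 = 204864$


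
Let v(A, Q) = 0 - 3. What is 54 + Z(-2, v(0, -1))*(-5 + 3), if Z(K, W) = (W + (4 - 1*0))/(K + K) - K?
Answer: 101/2 ≈ 50.500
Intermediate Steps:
v(A, Q) = -3
Z(K, W) = -K + (4 + W)/(2*K) (Z(K, W) = (W + (4 + 0))/((2*K)) - K = (W + 4)*(1/(2*K)) - K = (4 + W)*(1/(2*K)) - K = (4 + W)/(2*K) - K = -K + (4 + W)/(2*K))
54 + Z(-2, v(0, -1))*(-5 + 3) = 54 + ((2 + (1/2)*(-3) - 1*(-2)**2)/(-2))*(-5 + 3) = 54 - (2 - 3/2 - 1*4)/2*(-2) = 54 - (2 - 3/2 - 4)/2*(-2) = 54 - 1/2*(-7/2)*(-2) = 54 + (7/4)*(-2) = 54 - 7/2 = 101/2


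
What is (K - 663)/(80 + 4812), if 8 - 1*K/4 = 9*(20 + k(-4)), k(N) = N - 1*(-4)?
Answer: -1351/4892 ≈ -0.27617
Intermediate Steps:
k(N) = 4 + N (k(N) = N + 4 = 4 + N)
K = -688 (K = 32 - 36*(20 + (4 - 4)) = 32 - 36*(20 + 0) = 32 - 36*20 = 32 - 4*180 = 32 - 720 = -688)
(K - 663)/(80 + 4812) = (-688 - 663)/(80 + 4812) = -1351/4892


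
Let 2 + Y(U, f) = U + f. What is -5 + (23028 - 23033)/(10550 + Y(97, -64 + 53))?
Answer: -53175/10634 ≈ -5.0005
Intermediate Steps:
Y(U, f) = -2 + U + f (Y(U, f) = -2 + (U + f) = -2 + U + f)
-5 + (23028 - 23033)/(10550 + Y(97, -64 + 53)) = -5 + (23028 - 23033)/(10550 + (-2 + 97 + (-64 + 53))) = -5 - 5/(10550 + (-2 + 97 - 11)) = -5 - 5/(10550 + 84) = -5 - 5/10634 = -53175/10634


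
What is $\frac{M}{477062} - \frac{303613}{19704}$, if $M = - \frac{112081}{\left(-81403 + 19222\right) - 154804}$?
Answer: $- \frac{15714293992241443}{1019832716585640} \approx -15.409$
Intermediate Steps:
$M = \frac{112081}{216985}$ ($M = - \frac{112081}{-62181 - 154804} = - \frac{112081}{-216985} = \left(-112081\right) \left(- \frac{1}{216985}\right) = \frac{112081}{216985} \approx 0.51654$)
$\frac{M}{477062} - \frac{303613}{19704} = \frac{112081}{216985 \cdot 477062} - \frac{303613}{19704} = \frac{112081}{216985} \cdot \frac{1}{477062} - \frac{303613}{19704} = \frac{112081}{103515298070} - \frac{303613}{19704} = - \frac{15714293992241443}{1019832716585640}$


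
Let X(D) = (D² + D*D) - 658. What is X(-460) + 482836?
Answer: 905378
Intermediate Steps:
X(D) = -658 + 2*D² (X(D) = (D² + D²) - 658 = 2*D² - 658 = -658 + 2*D²)
X(-460) + 482836 = (-658 + 2*(-460)²) + 482836 = (-658 + 2*211600) + 482836 = (-658 + 423200) + 482836 = 422542 + 482836 = 905378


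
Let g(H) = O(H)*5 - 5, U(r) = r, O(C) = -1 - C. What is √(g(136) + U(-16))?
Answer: I*√706 ≈ 26.571*I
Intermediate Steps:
g(H) = -10 - 5*H (g(H) = (-1 - H)*5 - 5 = (-5 - 5*H) - 5 = -10 - 5*H)
√(g(136) + U(-16)) = √((-10 - 5*136) - 16) = √((-10 - 680) - 16) = √(-690 - 16) = √(-706) = I*√706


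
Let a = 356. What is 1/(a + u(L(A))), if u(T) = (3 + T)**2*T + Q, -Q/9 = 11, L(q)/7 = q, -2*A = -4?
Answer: 1/4303 ≈ 0.00023240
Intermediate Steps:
A = 2 (A = -1/2*(-4) = 2)
L(q) = 7*q
Q = -99 (Q = -9*11 = -99)
u(T) = -99 + T*(3 + T)**2 (u(T) = (3 + T)**2*T - 99 = T*(3 + T)**2 - 99 = -99 + T*(3 + T)**2)
1/(a + u(L(A))) = 1/(356 + (-99 + (7*2)*(3 + 7*2)**2)) = 1/(356 + (-99 + 14*(3 + 14)**2)) = 1/(356 + (-99 + 14*17**2)) = 1/(356 + (-99 + 14*289)) = 1/(356 + (-99 + 4046)) = 1/(356 + 3947) = 1/4303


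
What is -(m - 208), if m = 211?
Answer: -3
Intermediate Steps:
-(m - 208) = -(211 - 208) = -1*3 = -3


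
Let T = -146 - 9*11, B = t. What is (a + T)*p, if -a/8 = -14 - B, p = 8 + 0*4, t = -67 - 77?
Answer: -10280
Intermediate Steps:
t = -144
B = -144
p = 8 (p = 8 + 0 = 8)
a = -1040 (a = -8*(-14 - 1*(-144)) = -8*(-14 + 144) = -8*130 = -1040)
T = -245 (T = -146 - 99 = -245)
(a + T)*p = (-1040 - 245)*8 = -1285*8 = -10280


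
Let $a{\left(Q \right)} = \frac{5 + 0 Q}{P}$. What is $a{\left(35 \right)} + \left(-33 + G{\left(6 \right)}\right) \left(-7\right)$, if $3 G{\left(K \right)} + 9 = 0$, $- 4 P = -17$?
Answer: $\frac{4304}{17} \approx 253.18$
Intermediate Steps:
$P = \frac{17}{4}$ ($P = \left(- \frac{1}{4}\right) \left(-17\right) = \frac{17}{4} \approx 4.25$)
$G{\left(K \right)} = -3$ ($G{\left(K \right)} = -3 + \frac{1}{3} \cdot 0 = -3 + 0 = -3$)
$a{\left(Q \right)} = \frac{20}{17}$ ($a{\left(Q \right)} = \frac{5 + 0 Q}{\frac{17}{4}} = \left(5 + 0\right) \frac{4}{17} = 5 \cdot \frac{4}{17} = \frac{20}{17}$)
$a{\left(35 \right)} + \left(-33 + G{\left(6 \right)}\right) \left(-7\right) = \frac{20}{17} + \left(-33 - 3\right) \left(-7\right) = \frac{20}{17} - -252 = \frac{20}{17} + 252 = \frac{4304}{17}$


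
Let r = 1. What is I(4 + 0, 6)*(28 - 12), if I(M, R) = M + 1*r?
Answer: 80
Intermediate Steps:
I(M, R) = 1 + M (I(M, R) = M + 1*1 = M + 1 = 1 + M)
I(4 + 0, 6)*(28 - 12) = (1 + (4 + 0))*(28 - 12) = (1 + 4)*16 = 5*16 = 80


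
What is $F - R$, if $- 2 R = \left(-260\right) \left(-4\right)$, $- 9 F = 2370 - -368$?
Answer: $\frac{1942}{9} \approx 215.78$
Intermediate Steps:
$F = - \frac{2738}{9}$ ($F = - \frac{2370 - -368}{9} = - \frac{2370 + 368}{9} = \left(- \frac{1}{9}\right) 2738 = - \frac{2738}{9} \approx -304.22$)
$R = -520$ ($R = - \frac{\left(-260\right) \left(-4\right)}{2} = \left(- \frac{1}{2}\right) 1040 = -520$)
$F - R = - \frac{2738}{9} - -520 = - \frac{2738}{9} + 520 = \frac{1942}{9}$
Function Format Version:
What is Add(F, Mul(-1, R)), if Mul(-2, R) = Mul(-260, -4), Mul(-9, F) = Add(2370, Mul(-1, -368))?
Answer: Rational(1942, 9) ≈ 215.78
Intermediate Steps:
F = Rational(-2738, 9) (F = Mul(Rational(-1, 9), Add(2370, Mul(-1, -368))) = Mul(Rational(-1, 9), Add(2370, 368)) = Mul(Rational(-1, 9), 2738) = Rational(-2738, 9) ≈ -304.22)
R = -520 (R = Mul(Rational(-1, 2), Mul(-260, -4)) = Mul(Rational(-1, 2), 1040) = -520)
Add(F, Mul(-1, R)) = Add(Rational(-2738, 9), Mul(-1, -520)) = Add(Rational(-2738, 9), 520) = Rational(1942, 9)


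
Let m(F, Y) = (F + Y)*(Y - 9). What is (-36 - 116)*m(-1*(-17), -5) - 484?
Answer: 25052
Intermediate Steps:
m(F, Y) = (-9 + Y)*(F + Y) (m(F, Y) = (F + Y)*(-9 + Y) = (-9 + Y)*(F + Y))
(-36 - 116)*m(-1*(-17), -5) - 484 = (-36 - 116)*((-5)² - (-9)*(-17) - 9*(-5) - 1*(-17)*(-5)) - 484 = -152*(25 - 9*17 + 45 + 17*(-5)) - 484 = -152*(25 - 153 + 45 - 85) - 484 = -152*(-168) - 484 = 25536 - 484 = 25052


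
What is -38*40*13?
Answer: -19760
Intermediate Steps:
-38*40*13 = -1520*13 = -19760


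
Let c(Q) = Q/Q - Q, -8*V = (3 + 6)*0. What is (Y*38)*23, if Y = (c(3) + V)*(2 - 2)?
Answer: 0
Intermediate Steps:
V = 0 (V = -(3 + 6)*0/8 = -9*0/8 = -⅛*0 = 0)
c(Q) = 1 - Q
Y = 0 (Y = ((1 - 1*3) + 0)*(2 - 2) = ((1 - 3) + 0)*0 = (-2 + 0)*0 = -2*0 = 0)
(Y*38)*23 = (0*38)*23 = 0*23 = 0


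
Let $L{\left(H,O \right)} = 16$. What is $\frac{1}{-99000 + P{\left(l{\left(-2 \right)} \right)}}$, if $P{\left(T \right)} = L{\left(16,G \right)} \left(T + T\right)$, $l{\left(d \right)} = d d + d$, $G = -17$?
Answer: $- \frac{1}{98936} \approx -1.0108 \cdot 10^{-5}$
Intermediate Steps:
$l{\left(d \right)} = d + d^{2}$ ($l{\left(d \right)} = d^{2} + d = d + d^{2}$)
$P{\left(T \right)} = 32 T$ ($P{\left(T \right)} = 16 \left(T + T\right) = 16 \cdot 2 T = 32 T$)
$\frac{1}{-99000 + P{\left(l{\left(-2 \right)} \right)}} = \frac{1}{-99000 + 32 \left(- 2 \left(1 - 2\right)\right)} = \frac{1}{-99000 + 32 \left(\left(-2\right) \left(-1\right)\right)} = \frac{1}{-99000 + 32 \cdot 2} = \frac{1}{-99000 + 64} = \frac{1}{-98936} = - \frac{1}{98936}$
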